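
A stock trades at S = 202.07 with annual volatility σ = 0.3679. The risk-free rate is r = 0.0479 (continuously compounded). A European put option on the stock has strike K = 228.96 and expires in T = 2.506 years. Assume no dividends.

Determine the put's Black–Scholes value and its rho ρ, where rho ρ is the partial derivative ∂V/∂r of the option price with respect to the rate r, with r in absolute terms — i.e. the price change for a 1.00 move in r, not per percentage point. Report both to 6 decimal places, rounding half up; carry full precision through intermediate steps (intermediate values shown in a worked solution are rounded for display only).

σ√T = 0.3679·√2.506 = 0.582399
d₁ = (ln(S/K) + (r+σ²/2)T) / (σ√T) = (ln(202.07/228.96) + (0.0479+0.3679²/2)·2.506) / 0.582399 = (-0.124933 + 0.289631) / 0.582399 = 0.282793
d₂ = d₁ − σ√T = 0.282793 − 0.582399 = -0.299605
e^{−rT} = e^{−0.0479·2.506} = 0.886887
N(−d₁) = 0.388668,  N(−d₂) = 0.617761
Put price V = K·e^{−rT}·N(−d₂) − S·N(−d₁) = 125.443593 − 78.538085 = 46.905508
ρ = −K·T·e^{−rT}·N(−d₂) = -314.361644

price = 46.905508
ρ = -314.361644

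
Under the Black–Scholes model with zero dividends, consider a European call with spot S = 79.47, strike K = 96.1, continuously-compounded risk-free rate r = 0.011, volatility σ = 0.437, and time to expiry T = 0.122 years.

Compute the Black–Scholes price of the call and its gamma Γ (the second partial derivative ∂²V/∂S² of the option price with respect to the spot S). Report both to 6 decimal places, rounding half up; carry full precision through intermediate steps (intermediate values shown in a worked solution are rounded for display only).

σ√T = 0.437·√0.122 = 0.152638
d₁ = (ln(S/K) + (r+σ²/2)T) / (σ√T) = (ln(79.47/96.1) + (0.011+0.437²/2)·0.122) / 0.152638 = (-0.190010 + 0.012991) / 0.152638 = -1.159732
d₂ = d₁ − σ√T = -1.159732 − 0.152638 = -1.312369
e^{−rT} = e^{−0.011·0.122} = 0.998659
N(d₁) = 0.123079,  N(d₂) = 0.094698
Call price V = S·N(d₁) − K·e^{−rT}·N(d₂) = 9.781088 − 9.088251 = 0.692837
φ(d₁) = (1/√(2π))·e^{−d₁²/2} = 0.203635
Γ = φ(d₁) / (S·σ·√T) = 0.016788

price = 0.692837
Γ = 0.016788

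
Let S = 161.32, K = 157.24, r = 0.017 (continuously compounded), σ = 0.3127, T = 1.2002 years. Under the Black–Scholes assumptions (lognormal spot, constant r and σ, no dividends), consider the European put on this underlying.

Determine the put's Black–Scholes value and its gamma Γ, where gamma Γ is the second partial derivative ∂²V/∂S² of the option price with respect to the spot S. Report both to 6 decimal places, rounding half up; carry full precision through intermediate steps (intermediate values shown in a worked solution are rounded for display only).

σ√T = 0.3127·√1.2002 = 0.342574
d₁ = (ln(S/K) + (r+σ²/2)T) / (σ√T) = (ln(161.32/157.24) + (0.017+0.3127²/2)·1.2002) / 0.342574 = (0.025617 + 0.079082) / 0.342574 = 0.305623
d₂ = d₁ − σ√T = 0.305623 − 0.342574 = -0.036951
e^{−rT} = e^{−0.017·1.2002} = 0.979803
N(−d₁) = 0.379946,  N(−d₂) = 0.514738
Put price V = K·e^{−rT}·N(−d₂) − S·N(−d₁) = 79.302736 − 61.292855 = 18.009881
φ(d₁) = (1/√(2π))·e^{−d₁²/2} = 0.380739
Γ = φ(d₁) / (S·σ·√T) = 0.006889

price = 18.009881
Γ = 0.006889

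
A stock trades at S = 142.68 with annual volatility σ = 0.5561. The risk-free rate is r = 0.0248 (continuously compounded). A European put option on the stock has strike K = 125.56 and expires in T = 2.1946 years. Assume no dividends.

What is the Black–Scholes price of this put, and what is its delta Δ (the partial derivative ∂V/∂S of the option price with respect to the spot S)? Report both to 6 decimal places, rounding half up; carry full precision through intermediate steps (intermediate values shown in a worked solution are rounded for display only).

price = 30.874561
Δ = -0.263324

σ√T = 0.5561·√2.1946 = 0.823817
d₁ = (ln(S/K) + (r+σ²/2)T) / (σ√T) = (ln(142.68/125.56) + (0.0248+0.5561²/2)·2.1946) / 0.823817 = (0.127821 + 0.393763) / 0.823817 = 0.633131
d₂ = d₁ − σ√T = 0.633131 − 0.823817 = -0.190686
e^{−rT} = e^{−0.0248·2.1946} = 0.947029
N(−d₁) = 0.263324,  N(−d₂) = 0.575614
Put price V = K·e^{−rT}·N(−d₂) − S·N(−d₁) = 68.445648 − 37.571087 = 30.874561
Δ = −N(−d₁) = -0.263324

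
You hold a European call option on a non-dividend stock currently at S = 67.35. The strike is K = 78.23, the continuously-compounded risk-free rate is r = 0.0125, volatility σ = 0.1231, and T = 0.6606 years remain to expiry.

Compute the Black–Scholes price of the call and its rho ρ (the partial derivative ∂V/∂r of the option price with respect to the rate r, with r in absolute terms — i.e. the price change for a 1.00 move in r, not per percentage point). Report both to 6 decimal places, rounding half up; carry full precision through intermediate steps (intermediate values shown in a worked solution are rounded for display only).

price = 0.256797
ρ = 3.668118

σ√T = 0.1231·√0.6606 = 0.100052
d₁ = (ln(S/K) + (r+σ²/2)T) / (σ√T) = (ln(67.35/78.23) + (0.0125+0.1231²/2)·0.6606) / 0.100052 = (-0.149750 + 0.013263) / 0.100052 = -1.364161
d₂ = d₁ − σ√T = -1.364161 − 0.100052 = -1.464214
e^{−rT} = e^{−0.0125·0.6606} = 0.991776
N(d₁) = 0.086258,  N(d₂) = 0.071568
Call price V = S·N(d₁) − K·e^{−rT}·N(d₂) = 5.809503 − 5.552706 = 0.256797
ρ = K·T·e^{−rT}·N(d₂) = 3.668118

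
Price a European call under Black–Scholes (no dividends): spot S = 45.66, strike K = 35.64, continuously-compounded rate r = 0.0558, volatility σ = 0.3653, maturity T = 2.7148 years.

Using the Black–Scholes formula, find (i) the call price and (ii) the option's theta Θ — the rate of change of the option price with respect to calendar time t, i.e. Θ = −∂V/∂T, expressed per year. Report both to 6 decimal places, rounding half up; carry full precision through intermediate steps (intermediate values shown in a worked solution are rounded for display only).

σ√T = 0.3653·√2.7148 = 0.601892
d₁ = (ln(S/K) + (r+σ²/2)T) / (σ√T) = (ln(45.66/35.64) + (0.0558+0.3653²/2)·2.7148) / 0.601892 = (0.247754 + 0.332623) / 0.601892 = 0.964254
d₂ = d₁ − σ√T = 0.964254 − 0.601892 = 0.362362
e^{−rT} = e^{−0.0558·2.7148} = 0.859430
N(d₁) = 0.832541,  N(d₂) = 0.641459
Call price V = S·N(d₁) − K·e^{−rT}·N(d₂) = 38.013810 − 19.647954 = 18.365857
φ(d₁) = (1/√(2π))·e^{−d₁²/2} = 0.250616
Θ = −S·φ(d₁)·σ/(2√T) − r·K·e^{−rT}·N(d₂) = −1.268517 − 1.096356 = -2.364873

price = 18.365857
Θ = -2.364873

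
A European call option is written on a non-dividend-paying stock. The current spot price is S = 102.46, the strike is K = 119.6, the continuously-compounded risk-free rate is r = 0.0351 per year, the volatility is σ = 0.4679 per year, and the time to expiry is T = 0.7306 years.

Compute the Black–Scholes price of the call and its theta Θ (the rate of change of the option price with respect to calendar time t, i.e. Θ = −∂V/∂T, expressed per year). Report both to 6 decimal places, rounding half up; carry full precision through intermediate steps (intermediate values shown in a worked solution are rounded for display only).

price = 11.184067
Θ = -12.334064

σ√T = 0.4679·√0.7306 = 0.399938
d₁ = (ln(S/K) + (r+σ²/2)T) / (σ√T) = (ln(102.46/119.6) + (0.0351+0.4679²/2)·0.7306) / 0.399938 = (-0.154680 + 0.105619) / 0.399938 = -0.122672
d₂ = d₁ − σ√T = -0.122672 − 0.399938 = -0.522610
e^{−rT} = e^{−0.0351·0.7306} = 0.974682
N(d₁) = 0.451184,  N(d₂) = 0.300623
Call price V = S·N(d₁) − K·e^{−rT}·N(d₂) = 46.228273 − 35.044206 = 11.184067
φ(d₁) = (1/√(2π))·e^{−d₁²/2} = 0.395952
Θ = −S·φ(d₁)·σ/(2√T) − r·K·e^{−rT}·N(d₂) = −11.104012 − 1.230052 = -12.334064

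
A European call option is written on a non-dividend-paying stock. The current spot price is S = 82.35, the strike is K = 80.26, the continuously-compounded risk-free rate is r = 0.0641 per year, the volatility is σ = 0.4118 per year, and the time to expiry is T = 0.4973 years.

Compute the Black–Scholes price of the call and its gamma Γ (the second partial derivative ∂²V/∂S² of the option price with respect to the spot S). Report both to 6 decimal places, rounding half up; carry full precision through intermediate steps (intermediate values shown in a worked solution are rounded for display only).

σ√T = 0.4118·√0.4973 = 0.290399
d₁ = (ln(S/K) + (r+σ²/2)T) / (σ√T) = (ln(82.35/80.26) + (0.0641+0.4118²/2)·0.4973) / 0.290399 = (0.025707 + 0.074043) / 0.290399 = 0.343492
d₂ = d₁ − σ√T = 0.343492 − 0.290399 = 0.053093
e^{−rT} = e^{−0.0641·0.4973} = 0.968626
N(d₁) = 0.634386,  N(d₂) = 0.521171
Call price V = S·N(d₁) − K·e^{−rT}·N(d₂) = 52.241679 − 40.516831 = 11.724848
φ(d₁) = (1/√(2π))·e^{−d₁²/2} = 0.376088
Γ = φ(d₁) / (S·σ·√T) = 0.015726

price = 11.724848
Γ = 0.015726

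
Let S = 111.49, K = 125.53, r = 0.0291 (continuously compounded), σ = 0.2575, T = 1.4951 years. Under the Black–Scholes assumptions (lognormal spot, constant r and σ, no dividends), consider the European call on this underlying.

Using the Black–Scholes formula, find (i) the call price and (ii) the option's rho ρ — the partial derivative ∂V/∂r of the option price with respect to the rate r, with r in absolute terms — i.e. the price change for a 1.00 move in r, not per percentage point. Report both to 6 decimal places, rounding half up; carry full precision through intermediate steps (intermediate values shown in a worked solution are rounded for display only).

price = 10.549305
ρ = 62.184827

σ√T = 0.2575·√1.4951 = 0.314856
d₁ = (ln(S/K) + (r+σ²/2)T) / (σ√T) = (ln(111.49/125.53) + (0.0291+0.2575²/2)·1.4951) / 0.314856 = (-0.118610 + 0.093075) / 0.314856 = -0.081101
d₂ = d₁ − σ√T = -0.081101 − 0.314856 = -0.395957
e^{−rT} = e^{−0.0291·1.4951} = 0.957425
N(d₁) = 0.467681,  N(d₂) = 0.346068
Call price V = S·N(d₁) − K·e^{−rT}·N(d₂) = 52.141725 − 41.592420 = 10.549305
ρ = K·T·e^{−rT}·N(d₂) = 62.184827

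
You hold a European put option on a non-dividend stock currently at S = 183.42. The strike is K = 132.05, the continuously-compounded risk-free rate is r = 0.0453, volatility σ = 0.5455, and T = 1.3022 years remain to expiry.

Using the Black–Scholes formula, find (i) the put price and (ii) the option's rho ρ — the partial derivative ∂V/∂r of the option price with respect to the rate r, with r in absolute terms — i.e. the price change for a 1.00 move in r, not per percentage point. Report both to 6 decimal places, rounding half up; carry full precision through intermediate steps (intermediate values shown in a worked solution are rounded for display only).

σ√T = 0.5455·√1.3022 = 0.622492
d₁ = (ln(S/K) + (r+σ²/2)T) / (σ√T) = (ln(183.42/132.05) + (0.0453+0.5455²/2)·1.3022) / 0.622492 = (0.328598 + 0.252738) / 0.622492 = 0.933885
d₂ = d₁ − σ√T = 0.933885 − 0.622492 = 0.311393
e^{−rT} = e^{−0.0453·1.3022} = 0.942717
N(−d₁) = 0.175182,  N(−d₂) = 0.377751
Put price V = K·e^{−rT}·N(−d₂) − S·N(−d₁) = 47.024591 − 32.131818 = 14.892773
ρ = −K·T·e^{−rT}·N(−d₂) = -61.235423

price = 14.892773
ρ = -61.235423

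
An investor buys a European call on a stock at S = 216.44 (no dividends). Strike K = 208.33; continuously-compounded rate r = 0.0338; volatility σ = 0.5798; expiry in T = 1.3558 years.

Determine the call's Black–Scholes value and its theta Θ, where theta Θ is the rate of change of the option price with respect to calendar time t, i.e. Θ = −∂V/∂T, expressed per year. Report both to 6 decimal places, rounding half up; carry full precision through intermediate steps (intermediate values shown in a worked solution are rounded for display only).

σ√T = 0.5798·√1.3558 = 0.675112
d₁ = (ln(S/K) + (r+σ²/2)T) / (σ√T) = (ln(216.44/208.33) + (0.0338+0.5798²/2)·1.3558) / 0.675112 = (0.038190 + 0.273714) / 0.675112 = 0.462004
d₂ = d₁ − σ√T = 0.462004 − 0.675112 = -0.213109
e^{−rT} = e^{−0.0338·1.3558} = 0.955208
N(d₁) = 0.677961,  N(d₂) = 0.415621
Call price V = S·N(d₁) − K·e^{−rT}·N(d₂) = 146.737805 − 82.707981 = 64.029823
φ(d₁) = (1/√(2π))·e^{−d₁²/2} = 0.358559
Θ = −S·φ(d₁)·σ/(2√T) − r·K·e^{−rT}·N(d₂) = −19.321840 − 2.795530 = -22.117370

price = 64.029823
Θ = -22.117370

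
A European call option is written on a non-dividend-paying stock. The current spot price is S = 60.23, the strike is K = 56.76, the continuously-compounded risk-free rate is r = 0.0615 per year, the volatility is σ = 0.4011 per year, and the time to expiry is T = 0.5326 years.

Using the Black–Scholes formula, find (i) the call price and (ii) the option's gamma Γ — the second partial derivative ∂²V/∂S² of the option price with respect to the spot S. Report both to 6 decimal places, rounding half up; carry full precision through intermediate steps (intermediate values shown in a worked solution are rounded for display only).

price = 9.676024
Γ = 0.020347

σ√T = 0.4011·√0.5326 = 0.292721
d₁ = (ln(S/K) + (r+σ²/2)T) / (σ√T) = (ln(60.23/56.76) + (0.0615+0.4011²/2)·0.5326) / 0.292721 = (0.059339 + 0.075598) / 0.292721 = 0.460973
d₂ = d₁ − σ√T = 0.460973 − 0.292721 = 0.168252
e^{−rT} = e^{−0.0615·0.5326} = 0.967776
N(d₁) = 0.677591,  N(d₂) = 0.566808
Call price V = S·N(d₁) − K·e^{−rT}·N(d₂) = 40.811307 − 31.135283 = 9.676024
φ(d₁) = (1/√(2π))·e^{−d₁²/2} = 0.358730
Γ = φ(d₁) / (S·σ·√T) = 0.020347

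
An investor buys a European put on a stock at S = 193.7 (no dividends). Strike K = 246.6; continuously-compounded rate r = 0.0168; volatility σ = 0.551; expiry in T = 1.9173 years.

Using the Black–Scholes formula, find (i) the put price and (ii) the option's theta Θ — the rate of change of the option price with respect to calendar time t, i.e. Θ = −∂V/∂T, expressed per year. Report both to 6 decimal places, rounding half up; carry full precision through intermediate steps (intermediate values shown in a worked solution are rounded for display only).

σ√T = 0.551·√1.9173 = 0.762951
d₁ = (ln(S/K) + (r+σ²/2)T) / (σ√T) = (ln(193.7/246.6) + (0.0168+0.551²/2)·1.9173) / 0.762951 = (-0.241457 + 0.323258) / 0.762951 = 0.107216
d₂ = d₁ − σ√T = 0.107216 − 0.762951 = -0.655735
e^{−rT} = e^{−0.0168·1.9173} = 0.968303
N(−d₁) = 0.457309,  N(−d₂) = 0.744003
Put price V = K·e^{−rT}·N(−d₂) − S·N(−d₁) = 177.655486 − 88.580700 = 89.074786
φ(d₁) = (1/√(2π))·e^{−d₁²/2} = 0.396656
Θ = −S·φ(d₁)·σ/(2√T) + r·K·e^{−rT}·N(−d₂) = −15.286923 + 2.984612 = -12.302311

price = 89.074786
Θ = -12.302311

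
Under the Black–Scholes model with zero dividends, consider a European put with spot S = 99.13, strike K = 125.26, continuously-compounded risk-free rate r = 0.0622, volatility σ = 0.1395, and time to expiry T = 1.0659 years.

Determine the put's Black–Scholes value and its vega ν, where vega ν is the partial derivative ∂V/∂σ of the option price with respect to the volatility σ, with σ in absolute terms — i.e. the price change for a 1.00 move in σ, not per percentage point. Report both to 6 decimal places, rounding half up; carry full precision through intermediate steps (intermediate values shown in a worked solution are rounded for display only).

σ√T = 0.1395·√1.0659 = 0.144023
d₁ = (ln(S/K) + (r+σ²/2)T) / (σ√T) = (ln(99.13/125.26) + (0.0622+0.1395²/2)·1.0659) / 0.144023 = (-0.233959 + 0.076670) / 0.144023 = -1.092110
d₂ = d₁ − σ√T = -1.092110 − 0.144023 = -1.236133
e^{−rT} = e^{−0.0622·1.0659} = 0.935851
N(−d₁) = 0.862608,  N(−d₂) = 0.891795
Put price V = K·e^{−rT}·N(−d₂) − S·N(−d₁) = 104.540451 − 85.510289 = 19.030162
φ(d₁) = (1/√(2π))·e^{−d₁²/2} = 0.219744
ν = S·φ(d₁)·√T = 22.489566

price = 19.030162
ν = 22.489566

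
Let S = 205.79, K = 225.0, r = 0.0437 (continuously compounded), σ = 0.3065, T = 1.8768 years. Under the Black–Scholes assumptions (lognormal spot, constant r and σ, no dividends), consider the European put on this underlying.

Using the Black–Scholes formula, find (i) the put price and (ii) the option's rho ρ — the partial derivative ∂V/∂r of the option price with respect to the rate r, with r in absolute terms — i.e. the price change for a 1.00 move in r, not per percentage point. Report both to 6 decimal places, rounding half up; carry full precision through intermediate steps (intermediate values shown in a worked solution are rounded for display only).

price = 35.096559
ρ = -229.468676

σ√T = 0.3065·√1.8768 = 0.419894
d₁ = (ln(S/K) + (r+σ²/2)T) / (σ√T) = (ln(205.79/225.0) + (0.0437+0.3065²/2)·1.8768) / 0.419894 = (-0.089244 + 0.170172) / 0.419894 = 0.192733
d₂ = d₁ − σ√T = 0.192733 − 0.419894 = -0.227161
e^{−rT} = e^{−0.0437·1.8768} = 0.921257
N(−d₁) = 0.423584,  N(−d₂) = 0.589851
Put price V = K·e^{−rT}·N(−d₂) − S·N(−d₁) = 122.265918 − 87.169359 = 35.096559
ρ = −K·T·e^{−rT}·N(−d₂) = -229.468676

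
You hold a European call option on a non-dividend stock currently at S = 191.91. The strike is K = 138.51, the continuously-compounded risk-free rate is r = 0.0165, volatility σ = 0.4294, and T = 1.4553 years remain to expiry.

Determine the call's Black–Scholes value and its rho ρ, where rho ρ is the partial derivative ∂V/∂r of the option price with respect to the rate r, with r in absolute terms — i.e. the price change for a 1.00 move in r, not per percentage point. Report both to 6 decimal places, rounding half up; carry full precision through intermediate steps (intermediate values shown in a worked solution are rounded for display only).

σ√T = 0.4294·√1.4553 = 0.518010
d₁ = (ln(S/K) + (r+σ²/2)T) / (σ√T) = (ln(191.91/138.51) + (0.0165+0.4294²/2)·1.4553) / 0.518010 = (0.326084 + 0.158180) / 0.518010 = 0.934854
d₂ = d₁ − σ√T = 0.934854 − 0.518010 = 0.416843
e^{−rT} = e^{−0.0165·1.4553} = 0.976274
N(d₁) = 0.825068,  N(d₂) = 0.661604
Call price V = S·N(d₁) − K·e^{−rT}·N(d₂) = 158.338826 − 89.464446 = 68.874380
ρ = K·T·e^{−rT}·N(d₂) = 130.197608

price = 68.874380
ρ = 130.197608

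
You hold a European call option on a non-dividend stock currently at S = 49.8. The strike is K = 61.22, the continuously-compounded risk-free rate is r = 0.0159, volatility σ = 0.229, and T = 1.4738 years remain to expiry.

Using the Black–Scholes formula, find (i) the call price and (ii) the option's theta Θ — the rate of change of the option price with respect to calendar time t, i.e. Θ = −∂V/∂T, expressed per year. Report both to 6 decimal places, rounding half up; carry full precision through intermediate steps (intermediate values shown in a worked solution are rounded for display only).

price = 2.312324
Θ = -1.839579

σ√T = 0.229·√1.4738 = 0.278006
d₁ = (ln(S/K) + (r+σ²/2)T) / (σ√T) = (ln(49.8/61.22) + (0.0159+0.229²/2)·1.4738) / 0.278006 = (-0.206459 + 0.062077) / 0.278006 = -0.519347
d₂ = d₁ − σ√T = -0.519347 − 0.278006 = -0.797353
e^{−rT} = e^{−0.0159·1.4738} = 0.976839
N(d₁) = 0.301759,  N(d₂) = 0.212623
Call price V = S·N(d₁) − K·e^{−rT}·N(d₂) = 15.027619 − 12.715295 = 2.312324
φ(d₁) = (1/√(2π))·e^{−d₁²/2} = 0.348611
Θ = −S·φ(d₁)·σ/(2√T) − r·K·e^{−rT}·N(d₂) = −1.637406 − 0.202173 = -1.839579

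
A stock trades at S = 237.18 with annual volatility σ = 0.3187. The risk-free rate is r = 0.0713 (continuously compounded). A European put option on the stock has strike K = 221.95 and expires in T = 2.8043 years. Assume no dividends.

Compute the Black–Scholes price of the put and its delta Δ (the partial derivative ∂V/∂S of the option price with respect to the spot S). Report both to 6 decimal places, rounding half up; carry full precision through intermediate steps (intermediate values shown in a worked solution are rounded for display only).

price = 21.556505
Δ = -0.221884

σ√T = 0.3187·√2.8043 = 0.533696
d₁ = (ln(S/K) + (r+σ²/2)T) / (σ√T) = (ln(237.18/221.95) + (0.0713+0.3187²/2)·2.8043) / 0.533696 = (0.066367 + 0.342363) / 0.533696 = 0.765847
d₂ = d₁ − σ√T = 0.765847 − 0.533696 = 0.232150
e^{−rT} = e^{−0.0713·2.8043} = 0.818774
N(−d₁) = 0.221884,  N(−d₂) = 0.408211
Put price V = K·e^{−rT}·N(−d₂) − S·N(−d₁) = 74.182883 − 52.626378 = 21.556505
Δ = −N(−d₁) = -0.221884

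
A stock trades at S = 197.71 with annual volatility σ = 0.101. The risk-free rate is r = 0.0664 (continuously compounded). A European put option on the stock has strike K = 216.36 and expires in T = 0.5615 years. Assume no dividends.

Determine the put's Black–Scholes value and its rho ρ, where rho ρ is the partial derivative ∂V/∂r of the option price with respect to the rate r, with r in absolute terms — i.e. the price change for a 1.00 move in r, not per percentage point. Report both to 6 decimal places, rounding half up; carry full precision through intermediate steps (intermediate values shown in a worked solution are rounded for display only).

σ√T = 0.101·√0.5615 = 0.075683
d₁ = (ln(S/K) + (r+σ²/2)T) / (σ√T) = (ln(197.71/216.36) + (0.0664+0.101²/2)·0.5615) / 0.075683 = (-0.090142 + 0.040148) / 0.075683 = -0.660585
d₂ = d₁ − σ√T = -0.660585 − 0.075683 = -0.736268
e^{−rT} = e^{−0.0664·0.5615} = 0.963403
N(−d₁) = 0.745561,  N(−d₂) = 0.769216
Put price V = K·e^{−rT}·N(−d₂) − S·N(−d₁) = 160.336846 − 147.404843 = 12.932003
ρ = −K·T·e^{−rT}·N(−d₂) = -90.029139

price = 12.932003
ρ = -90.029139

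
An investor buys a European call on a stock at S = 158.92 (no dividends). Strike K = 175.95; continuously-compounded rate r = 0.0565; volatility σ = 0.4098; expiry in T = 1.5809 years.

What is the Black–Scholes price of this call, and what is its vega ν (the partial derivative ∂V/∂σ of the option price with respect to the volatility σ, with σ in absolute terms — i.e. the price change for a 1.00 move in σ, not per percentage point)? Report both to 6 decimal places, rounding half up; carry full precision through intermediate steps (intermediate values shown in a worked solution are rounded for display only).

σ√T = 0.4098·√1.5809 = 0.515257
d₁ = (ln(S/K) + (r+σ²/2)T) / (σ√T) = (ln(158.92/175.95) + (0.0565+0.4098²/2)·1.5809) / 0.515257 = (-0.101799 + 0.222066) / 0.515257 = 0.233411
d₂ = d₁ − σ√T = 0.233411 − 0.515257 = -0.281846
e^{−rT} = e^{−0.0565·1.5809} = 0.914552
N(d₁) = 0.592279,  N(d₂) = 0.389031
Call price V = S·N(d₁) − K·e^{−rT}·N(d₂) = 94.124986 − 62.601072 = 31.523913
φ(d₁) = (1/√(2π))·e^{−d₁²/2} = 0.388222
ν = S·φ(d₁)·√T = 77.572974

price = 31.523913
ν = 77.572974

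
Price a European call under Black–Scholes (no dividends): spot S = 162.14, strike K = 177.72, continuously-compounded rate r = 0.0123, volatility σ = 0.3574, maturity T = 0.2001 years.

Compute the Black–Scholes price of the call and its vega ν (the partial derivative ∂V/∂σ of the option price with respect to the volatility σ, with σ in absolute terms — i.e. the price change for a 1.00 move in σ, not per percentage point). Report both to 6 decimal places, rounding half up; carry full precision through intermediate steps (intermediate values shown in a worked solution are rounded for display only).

σ√T = 0.3574·√0.2001 = 0.159874
d₁ = (ln(S/K) + (r+σ²/2)T) / (σ√T) = (ln(162.14/177.72) + (0.0123+0.3574²/2)·0.2001) / 0.159874 = (-0.091749 + 0.015241) / 0.159874 = -0.478552
d₂ = d₁ − σ√T = -0.478552 − 0.159874 = -0.638426
e^{−rT} = e^{−0.0123·0.2001} = 0.997542
N(d₁) = 0.316129,  N(d₂) = 0.261598
Call price V = S·N(d₁) − K·e^{−rT}·N(d₂) = 51.257120 − 46.376958 = 4.880162
φ(d₁) = (1/√(2π))·e^{−d₁²/2} = 0.355779
ν = S·φ(d₁)·√T = 25.804444

price = 4.880162
ν = 25.804444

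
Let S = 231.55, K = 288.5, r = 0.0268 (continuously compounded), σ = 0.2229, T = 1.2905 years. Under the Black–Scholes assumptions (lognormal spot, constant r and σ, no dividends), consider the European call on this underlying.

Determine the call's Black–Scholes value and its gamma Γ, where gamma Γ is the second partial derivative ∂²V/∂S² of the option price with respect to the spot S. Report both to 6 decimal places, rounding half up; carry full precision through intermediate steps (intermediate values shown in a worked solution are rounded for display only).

σ√T = 0.2229·√1.2905 = 0.253215
d₁ = (ln(S/K) + (r+σ²/2)T) / (σ√T) = (ln(231.55/288.5) + (0.0268+0.2229²/2)·1.2905) / 0.253215 = (-0.219899 + 0.066644) / 0.253215 = -0.605237
d₂ = d₁ − σ√T = -0.605237 − 0.253215 = -0.858452
e^{−rT} = e^{−0.0268·1.2905} = 0.966006
N(d₁) = 0.272511,  N(d₂) = 0.195321
Call price V = S·N(d₁) − K·e^{−rT}·N(d₂) = 63.099860 − 54.434671 = 8.665190
φ(d₁) = (1/√(2π))·e^{−d₁²/2} = 0.332175
Γ = φ(d₁) / (S·σ·√T) = 0.005665

price = 8.665190
Γ = 0.005665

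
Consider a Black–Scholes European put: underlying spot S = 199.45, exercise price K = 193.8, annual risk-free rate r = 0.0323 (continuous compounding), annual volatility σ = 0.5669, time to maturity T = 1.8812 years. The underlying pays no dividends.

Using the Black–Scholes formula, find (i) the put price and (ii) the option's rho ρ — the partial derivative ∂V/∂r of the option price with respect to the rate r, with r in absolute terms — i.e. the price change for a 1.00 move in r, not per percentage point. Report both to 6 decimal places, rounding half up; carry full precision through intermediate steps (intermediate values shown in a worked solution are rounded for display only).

σ√T = 0.5669·√1.8812 = 0.777542
d₁ = (ln(S/K) + (r+σ²/2)T) / (σ√T) = (ln(199.45/193.8) + (0.0323+0.5669²/2)·1.8812) / 0.777542 = (0.028737 + 0.363049) / 0.777542 = 0.503877
d₂ = d₁ − σ√T = 0.503877 − 0.777542 = -0.273665
e^{−rT} = e^{−0.0323·1.8812} = 0.941046
N(−d₁) = 0.307174,  N(−d₂) = 0.607829
Put price V = K·e^{−rT}·N(−d₂) − S·N(−d₁) = 110.852705 − 61.265842 = 49.586863
ρ = −K·T·e^{−rT}·N(−d₂) = -208.536109

price = 49.586863
ρ = -208.536109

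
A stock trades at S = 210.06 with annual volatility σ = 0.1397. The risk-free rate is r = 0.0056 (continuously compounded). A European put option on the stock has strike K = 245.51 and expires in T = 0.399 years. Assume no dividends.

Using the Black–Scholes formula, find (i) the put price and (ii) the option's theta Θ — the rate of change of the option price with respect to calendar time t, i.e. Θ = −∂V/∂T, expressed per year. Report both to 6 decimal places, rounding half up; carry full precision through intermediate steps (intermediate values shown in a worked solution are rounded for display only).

σ√T = 0.1397·√0.399 = 0.088244
d₁ = (ln(S/K) + (r+σ²/2)T) / (σ√T) = (ln(210.06/245.51) + (0.0056+0.1397²/2)·0.399) / 0.088244 = (-0.155944 + 0.006128) / 0.088244 = -1.697763
d₂ = d₁ − σ√T = -1.697763 − 0.088244 = -1.786007
e^{−rT} = e^{−0.0056·0.399} = 0.997768
N(−d₁) = 0.955224,  N(−d₂) = 0.962951
Put price V = K·e^{−rT}·N(−d₂) − S·N(−d₁) = 235.886426 − 200.654306 = 35.232121
φ(d₁) = (1/√(2π))·e^{−d₁²/2} = 0.094407
Θ = −S·φ(d₁)·σ/(2√T) + r·K·e^{−rT}·N(−d₂) = −2.192947 + 1.320964 = -0.871983

price = 35.232121
Θ = -0.871983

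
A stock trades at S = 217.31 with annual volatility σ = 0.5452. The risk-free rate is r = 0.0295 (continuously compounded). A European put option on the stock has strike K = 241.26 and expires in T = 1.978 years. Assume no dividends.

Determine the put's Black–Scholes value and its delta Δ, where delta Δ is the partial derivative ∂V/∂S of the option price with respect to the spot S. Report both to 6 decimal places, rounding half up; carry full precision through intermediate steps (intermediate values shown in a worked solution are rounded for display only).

σ√T = 0.5452·√1.978 = 0.766777
d₁ = (ln(S/K) + (r+σ²/2)T) / (σ√T) = (ln(217.31/241.26) + (0.0295+0.5452²/2)·1.978) / 0.766777 = (-0.104550 + 0.352324) / 0.766777 = 0.323137
d₂ = d₁ − σ√T = 0.323137 − 0.766777 = -0.443640
e^{−rT} = e^{−0.0295·1.978} = 0.943319
N(−d₁) = 0.373296,  N(−d₂) = 0.671348
Put price V = K·e^{−rT}·N(−d₂) − S·N(−d₁) = 152.788898 − 81.120886 = 71.668011
Δ = −N(−d₁) = -0.373296

price = 71.668011
Δ = -0.373296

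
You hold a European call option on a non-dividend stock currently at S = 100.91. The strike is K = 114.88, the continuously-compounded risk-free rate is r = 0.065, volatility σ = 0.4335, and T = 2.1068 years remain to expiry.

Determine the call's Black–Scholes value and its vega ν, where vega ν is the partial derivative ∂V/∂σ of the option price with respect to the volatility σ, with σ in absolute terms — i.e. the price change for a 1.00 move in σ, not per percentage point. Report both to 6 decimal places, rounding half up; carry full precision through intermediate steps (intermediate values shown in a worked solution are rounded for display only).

σ√T = 0.4335·√2.1068 = 0.629217
d₁ = (ln(S/K) + (r+σ²/2)T) / (σ√T) = (ln(100.91/114.88) + (0.065+0.4335²/2)·2.1068) / 0.629217 = (-0.129659 + 0.334899) / 0.629217 = 0.326183
d₂ = d₁ − σ√T = 0.326183 − 0.629217 = -0.303034
e^{−rT} = e^{−0.065·2.1068} = 0.872021
N(d₁) = 0.627857,  N(d₂) = 0.380932
Call price V = S·N(d₁) − K·e^{−rT}·N(d₂) = 63.357066 − 38.160902 = 25.196164
φ(d₁) = (1/√(2π))·e^{−d₁²/2} = 0.378274
ν = S·φ(d₁)·√T = 55.405443

price = 25.196164
ν = 55.405443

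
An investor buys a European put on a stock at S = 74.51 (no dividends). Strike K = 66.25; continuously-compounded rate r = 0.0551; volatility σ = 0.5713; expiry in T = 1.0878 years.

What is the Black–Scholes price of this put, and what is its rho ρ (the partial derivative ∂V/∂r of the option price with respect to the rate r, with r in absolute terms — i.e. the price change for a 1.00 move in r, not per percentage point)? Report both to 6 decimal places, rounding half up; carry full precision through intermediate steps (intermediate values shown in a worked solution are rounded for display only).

price = 10.660187
ρ = -33.940903

σ√T = 0.5713·√1.0878 = 0.595852
d₁ = (ln(S/K) + (r+σ²/2)T) / (σ√T) = (ln(74.51/66.25) + (0.0551+0.5713²/2)·1.0878) / 0.595852 = (0.117498 + 0.237458) / 0.595852 = 0.595711
d₂ = d₁ − σ√T = 0.595711 − 0.595852 = -0.000142
e^{−rT} = e^{−0.0551·1.0878} = 0.941823
N(−d₁) = 0.275684,  N(−d₂) = 0.500057
Put price V = K·e^{−rT}·N(−d₂) − S·N(−d₁) = 31.201418 − 20.541232 = 10.660187
ρ = −K·T·e^{−rT}·N(−d₂) = -33.940903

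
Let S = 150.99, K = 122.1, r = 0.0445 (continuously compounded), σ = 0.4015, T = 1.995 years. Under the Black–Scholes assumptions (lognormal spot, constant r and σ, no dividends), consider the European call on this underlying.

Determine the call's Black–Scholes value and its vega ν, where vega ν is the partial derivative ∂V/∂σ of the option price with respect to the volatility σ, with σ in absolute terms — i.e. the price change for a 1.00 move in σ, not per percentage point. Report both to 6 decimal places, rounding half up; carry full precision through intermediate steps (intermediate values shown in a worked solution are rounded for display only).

price = 52.852754
ν = 61.057765

σ√T = 0.4015·√1.995 = 0.567097
d₁ = (ln(S/K) + (r+σ²/2)T) / (σ√T) = (ln(150.99/122.1) + (0.0445+0.4015²/2)·1.995) / 0.567097 = (0.212373 + 0.249577) / 0.567097 = 0.814588
d₂ = d₁ − σ√T = 0.814588 − 0.567097 = 0.247491
e^{−rT} = e^{−0.0445·1.995} = 0.915049
N(d₁) = 0.792346,  N(d₂) = 0.597736
Call price V = S·N(d₁) − K·e^{−rT}·N(d₂) = 119.636304 − 66.783550 = 52.852754
φ(d₁) = (1/√(2π))·e^{−d₁²/2} = 0.286300
ν = S·φ(d₁)·√T = 61.057765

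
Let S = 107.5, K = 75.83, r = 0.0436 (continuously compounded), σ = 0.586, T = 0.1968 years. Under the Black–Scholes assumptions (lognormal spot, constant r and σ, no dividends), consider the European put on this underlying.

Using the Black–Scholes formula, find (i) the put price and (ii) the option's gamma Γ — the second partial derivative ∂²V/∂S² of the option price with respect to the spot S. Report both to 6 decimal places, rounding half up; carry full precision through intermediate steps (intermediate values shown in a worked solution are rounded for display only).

σ√T = 0.586·√0.1968 = 0.259962
d₁ = (ln(S/K) + (r+σ²/2)T) / (σ√T) = (ln(107.5/75.83) + (0.0436+0.586²/2)·0.1968) / 0.259962 = (0.348997 + 0.042371) / 0.259962 = 1.505479
d₂ = d₁ − σ√T = 1.505479 − 0.259962 = 1.245516
e^{−rT} = e^{−0.0436·0.1968} = 0.991456
N(−d₁) = 0.066101,  N(−d₂) = 0.106471
Put price V = K·e^{−rT}·N(−d₂) − S·N(−d₁) = 8.004715 − 7.105807 = 0.898908
φ(d₁) = (1/√(2π))·e^{−d₁²/2} = 0.128456
Γ = φ(d₁) / (S·σ·√T) = 0.004597

price = 0.898908
Γ = 0.004597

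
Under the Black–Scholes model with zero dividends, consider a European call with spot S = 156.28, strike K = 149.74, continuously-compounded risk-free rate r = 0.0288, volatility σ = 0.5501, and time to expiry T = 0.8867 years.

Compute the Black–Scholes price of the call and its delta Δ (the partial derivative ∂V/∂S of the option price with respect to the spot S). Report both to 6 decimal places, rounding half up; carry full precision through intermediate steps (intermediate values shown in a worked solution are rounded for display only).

σ√T = 0.5501·√0.8867 = 0.518000
d₁ = (ln(S/K) + (r+σ²/2)T) / (σ√T) = (ln(156.28/149.74) + (0.0288+0.5501²/2)·0.8867) / 0.518000 = (0.042749 + 0.159699) / 0.518000 = 0.390826
d₂ = d₁ − σ√T = 0.390826 − 0.518000 = -0.127174
e^{−rT} = e^{−0.0288·0.8867} = 0.974786
N(d₁) = 0.652037,  N(d₂) = 0.449401
Call price V = S·N(d₁) − K·e^{−rT}·N(d₂) = 101.900347 − 65.596623 = 36.303724
Δ = N(d₁) = 0.652037

price = 36.303724
Δ = 0.652037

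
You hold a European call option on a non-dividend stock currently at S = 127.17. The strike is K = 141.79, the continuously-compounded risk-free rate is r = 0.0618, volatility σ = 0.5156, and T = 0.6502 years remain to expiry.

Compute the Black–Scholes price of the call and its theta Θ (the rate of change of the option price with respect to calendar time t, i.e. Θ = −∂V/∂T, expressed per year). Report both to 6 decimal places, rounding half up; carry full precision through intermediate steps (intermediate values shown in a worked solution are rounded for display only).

σ√T = 0.5156·√0.6502 = 0.415754
d₁ = (ln(S/K) + (r+σ²/2)T) / (σ√T) = (ln(127.17/141.79) + (0.0618+0.5156²/2)·0.6502) / 0.415754 = (-0.108822 + 0.126608) / 0.415754 = 0.042779
d₂ = d₁ − σ√T = 0.042779 − 0.415754 = -0.372975
e^{−rT} = e^{−0.0618·0.6502} = 0.960614
N(d₁) = 0.517061,  N(d₂) = 0.354584
Call price V = S·N(d₁) − K·e^{−rT}·N(d₂) = 65.754688 − 48.296249 = 17.458440
φ(d₁) = (1/√(2π))·e^{−d₁²/2} = 0.398577
Θ = −S·φ(d₁)·σ/(2√T) − r·K·e^{−rT}·N(d₂) = −16.205289 − 2.984708 = -19.189997

price = 17.458440
Θ = -19.189997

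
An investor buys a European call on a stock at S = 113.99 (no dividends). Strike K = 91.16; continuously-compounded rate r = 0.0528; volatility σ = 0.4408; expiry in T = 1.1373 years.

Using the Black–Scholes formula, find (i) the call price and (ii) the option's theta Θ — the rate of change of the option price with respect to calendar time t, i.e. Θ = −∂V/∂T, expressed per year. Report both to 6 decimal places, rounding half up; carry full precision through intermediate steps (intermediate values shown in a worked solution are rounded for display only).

price = 35.831082
Θ = -9.531580

σ√T = 0.4408·√1.1373 = 0.470088
d₁ = (ln(S/K) + (r+σ²/2)T) / (σ√T) = (ln(113.99/91.16) + (0.0528+0.4408²/2)·1.1373) / 0.470088 = (0.223495 + 0.170541) / 0.470088 = 0.838216
d₂ = d₁ − σ√T = 0.838216 − 0.470088 = 0.368128
e^{−rT} = e^{−0.0528·1.1373} = 0.941718
N(d₁) = 0.799045,  N(d₂) = 0.643611
Call price V = S·N(d₁) − K·e^{−rT}·N(d₂) = 91.083178 − 55.252096 = 35.831082
φ(d₁) = (1/√(2π))·e^{−d₁²/2} = 0.280764
Θ = −S·φ(d₁)·σ/(2√T) − r·K·e^{−rT}·N(d₂) = −6.614269 − 2.917311 = -9.531580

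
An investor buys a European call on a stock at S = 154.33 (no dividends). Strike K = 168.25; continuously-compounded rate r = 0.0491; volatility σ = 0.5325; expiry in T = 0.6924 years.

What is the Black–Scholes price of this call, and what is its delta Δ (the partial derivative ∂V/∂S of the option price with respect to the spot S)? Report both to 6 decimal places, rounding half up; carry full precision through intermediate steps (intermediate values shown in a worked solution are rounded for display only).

price = 23.829149
Δ = 0.541168

σ√T = 0.5325·√0.6924 = 0.443096
d₁ = (ln(S/K) + (r+σ²/2)T) / (σ√T) = (ln(154.33/168.25) + (0.0491+0.5325²/2)·0.6924) / 0.443096 = (-0.086358 + 0.132164) / 0.443096 = 0.103378
d₂ = d₁ − σ√T = 0.103378 − 0.443096 = -0.339719
e^{−rT} = e^{−0.0491·0.6924} = 0.966575
N(d₁) = 0.541168,  N(d₂) = 0.367034
Call price V = S·N(d₁) − K·e^{−rT}·N(d₂) = 83.518509 − 59.689360 = 23.829149
Δ = N(d₁) = 0.541168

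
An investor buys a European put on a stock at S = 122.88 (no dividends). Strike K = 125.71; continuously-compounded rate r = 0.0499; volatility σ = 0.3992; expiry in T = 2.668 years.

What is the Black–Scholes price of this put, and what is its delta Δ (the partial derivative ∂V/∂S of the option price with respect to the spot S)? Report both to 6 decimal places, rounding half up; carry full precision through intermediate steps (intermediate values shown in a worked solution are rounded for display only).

price = 23.756725
Δ = -0.310200

σ√T = 0.3992·√2.668 = 0.652054
d₁ = (ln(S/K) + (r+σ²/2)T) / (σ√T) = (ln(122.88/125.71) + (0.0499+0.3992²/2)·2.668) / 0.652054 = (-0.022769 + 0.345720) / 0.652054 = 0.495283
d₂ = d₁ − σ√T = 0.495283 − 0.652054 = -0.156771
e^{−rT} = e^{−0.0499·2.668} = 0.875348
N(−d₁) = 0.310200,  N(−d₂) = 0.562287
Put price V = K·e^{−rT}·N(−d₂) − S·N(−d₁) = 61.874142 − 38.117417 = 23.756725
Δ = −N(−d₁) = -0.310200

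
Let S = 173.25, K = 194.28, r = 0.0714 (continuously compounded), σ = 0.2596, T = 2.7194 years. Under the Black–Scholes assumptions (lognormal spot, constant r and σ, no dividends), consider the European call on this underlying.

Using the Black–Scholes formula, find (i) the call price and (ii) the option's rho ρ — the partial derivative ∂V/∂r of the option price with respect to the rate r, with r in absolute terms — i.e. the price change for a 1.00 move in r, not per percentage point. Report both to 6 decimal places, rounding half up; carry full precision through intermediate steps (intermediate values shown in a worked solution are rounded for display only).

σ√T = 0.2596·√2.7194 = 0.428096
d₁ = (ln(S/K) + (r+σ²/2)T) / (σ√T) = (ln(173.25/194.28) + (0.0714+0.2596²/2)·2.7194) / 0.428096 = (-0.114565 + 0.285798) / 0.428096 = 0.399988
d₂ = d₁ − σ√T = 0.399988 − 0.428096 = -0.028108
e^{−rT} = e^{−0.0714·2.7194} = 0.823522
N(d₁) = 0.655418,  N(d₂) = 0.488788
Call price V = S·N(d₁) − K·e^{−rT}·N(d₂) = 113.551083 − 78.203093 = 35.347989
ρ = K·T·e^{−rT}·N(d₂) = 212.665492

price = 35.347989
ρ = 212.665492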